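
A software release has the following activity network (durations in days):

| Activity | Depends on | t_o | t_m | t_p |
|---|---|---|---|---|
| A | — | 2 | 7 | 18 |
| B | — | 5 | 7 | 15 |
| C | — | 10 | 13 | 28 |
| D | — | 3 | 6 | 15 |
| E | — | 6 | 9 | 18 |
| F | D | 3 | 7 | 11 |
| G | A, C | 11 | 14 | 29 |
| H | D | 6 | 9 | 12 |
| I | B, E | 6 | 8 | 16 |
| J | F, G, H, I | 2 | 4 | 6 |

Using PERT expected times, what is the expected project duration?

te_A = (2 + 4·7 + 18)/6 = 48/6 = 8
te_B = (5 + 4·7 + 15)/6 = 48/6 = 8
te_C = (10 + 4·13 + 28)/6 = 90/6 = 15
te_D = (3 + 4·6 + 15)/6 = 42/6 = 7
te_E = (6 + 4·9 + 18)/6 = 60/6 = 10
te_F = (3 + 4·7 + 11)/6 = 42/6 = 7
te_G = (11 + 4·14 + 29)/6 = 96/6 = 16
te_H = (6 + 4·9 + 12)/6 = 54/6 = 9
te_I = (6 + 4·8 + 16)/6 = 54/6 = 9
te_J = (2 + 4·4 + 6)/6 = 24/6 = 4

Forward pass:
ES_A = 0; EF_A = 8
ES_B = 0; EF_B = 8
ES_C = 0; EF_C = 15
ES_D = 0; EF_D = 7
ES_E = 0; EF_E = 10
ES_F = 7; EF_F = 7+7 = 14
ES_G = max(EF_A=8, EF_C=15) = 15; EF_G = 15+16 = 31
ES_H = 7; EF_H = 7+9 = 16
ES_I = max(EF_B=8, EF_E=10) = 10; EF_I = 10+9 = 19
ES_J = max(EF_F=14, EF_G=31, EF_H=16, EF_I=19) = 31; EF_J = 31+4 = 35
Expected project duration μ = 35 days. Critical path: C → G → J.

35 days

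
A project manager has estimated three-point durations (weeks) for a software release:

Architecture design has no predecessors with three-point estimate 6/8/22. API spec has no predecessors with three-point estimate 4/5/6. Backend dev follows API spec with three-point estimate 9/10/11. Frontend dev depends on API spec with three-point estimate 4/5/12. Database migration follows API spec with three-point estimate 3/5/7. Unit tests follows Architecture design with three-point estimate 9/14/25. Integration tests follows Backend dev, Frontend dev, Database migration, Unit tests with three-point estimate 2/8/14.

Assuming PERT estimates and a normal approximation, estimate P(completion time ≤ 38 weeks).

te_Architecture design = (6 + 4·8 + 22)/6 = 60/6 = 10; σ²_Architecture design = ((22−6)/6)² = 7.111
te_API spec = (4 + 4·5 + 6)/6 = 30/6 = 5; σ²_API spec = ((6−4)/6)² = 0.111
te_Backend dev = (9 + 4·10 + 11)/6 = 60/6 = 10; σ²_Backend dev = ((11−9)/6)² = 0.111
te_Frontend dev = (4 + 4·5 + 12)/6 = 36/6 = 6; σ²_Frontend dev = ((12−4)/6)² = 1.778
te_Database migration = (3 + 4·5 + 7)/6 = 30/6 = 5; σ²_Database migration = ((7−3)/6)² = 0.444
te_Unit tests = (9 + 4·14 + 25)/6 = 90/6 = 15; σ²_Unit tests = ((25−9)/6)² = 7.111
te_Integration tests = (2 + 4·8 + 14)/6 = 48/6 = 8; σ²_Integration tests = ((14−2)/6)² = 4.000

Forward pass:
ES_Architecture design = 0; EF_Architecture design = 10
ES_API spec = 0; EF_API spec = 5
ES_Backend dev = 5; EF_Backend dev = 5+10 = 15
ES_Frontend dev = 5; EF_Frontend dev = 5+6 = 11
ES_Database migration = 5; EF_Database migration = 5+5 = 10
ES_Unit tests = 10; EF_Unit tests = 10+15 = 25
ES_Integration tests = max(EF_Backend dev=15, EF_Frontend dev=11, EF_Database migration=10, EF_Unit tests=25) = 25; EF_Integration tests = 25+8 = 33
Expected project duration μ = 33 weeks. Critical path: Architecture design → Unit tests → Integration tests.

Variance along critical path = 7.111 + 7.111 + 4.000 = 18.222; σ = √18.222 = 4.269 weeks.
Z = (38 − 33) / 4.269 = 1.171
P(T ≤ 38) = Φ(1.171) ≈ 0.879

0.879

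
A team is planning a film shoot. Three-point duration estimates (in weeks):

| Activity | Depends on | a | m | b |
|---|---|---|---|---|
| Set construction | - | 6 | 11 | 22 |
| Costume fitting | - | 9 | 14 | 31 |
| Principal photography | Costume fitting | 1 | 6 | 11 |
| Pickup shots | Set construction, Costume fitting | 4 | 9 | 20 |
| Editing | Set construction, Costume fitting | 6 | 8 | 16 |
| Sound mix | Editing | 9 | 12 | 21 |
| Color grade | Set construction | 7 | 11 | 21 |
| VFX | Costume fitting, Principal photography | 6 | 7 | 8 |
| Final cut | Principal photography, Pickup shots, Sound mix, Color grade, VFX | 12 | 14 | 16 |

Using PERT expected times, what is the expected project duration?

te_Set construction = (6 + 4·11 + 22)/6 = 72/6 = 12
te_Costume fitting = (9 + 4·14 + 31)/6 = 96/6 = 16
te_Principal photography = (1 + 4·6 + 11)/6 = 36/6 = 6
te_Pickup shots = (4 + 4·9 + 20)/6 = 60/6 = 10
te_Editing = (6 + 4·8 + 16)/6 = 54/6 = 9
te_Sound mix = (9 + 4·12 + 21)/6 = 78/6 = 13
te_Color grade = (7 + 4·11 + 21)/6 = 72/6 = 12
te_VFX = (6 + 4·7 + 8)/6 = 42/6 = 7
te_Final cut = (12 + 4·14 + 16)/6 = 84/6 = 14

Forward pass:
ES_Set construction = 0; EF_Set construction = 12
ES_Costume fitting = 0; EF_Costume fitting = 16
ES_Principal photography = 16; EF_Principal photography = 16+6 = 22
ES_Pickup shots = max(EF_Set construction=12, EF_Costume fitting=16) = 16; EF_Pickup shots = 16+10 = 26
ES_Editing = max(EF_Set construction=12, EF_Costume fitting=16) = 16; EF_Editing = 16+9 = 25
ES_Sound mix = 25; EF_Sound mix = 25+13 = 38
ES_Color grade = 12; EF_Color grade = 12+12 = 24
ES_VFX = max(EF_Costume fitting=16, EF_Principal photography=22) = 22; EF_VFX = 22+7 = 29
ES_Final cut = max(EF_Principal photography=22, EF_Pickup shots=26, EF_Sound mix=38, EF_Color grade=24, EF_VFX=29) = 38; EF_Final cut = 38+14 = 52
Expected project duration μ = 52 weeks. Critical path: Costume fitting → Editing → Sound mix → Final cut.

52 weeks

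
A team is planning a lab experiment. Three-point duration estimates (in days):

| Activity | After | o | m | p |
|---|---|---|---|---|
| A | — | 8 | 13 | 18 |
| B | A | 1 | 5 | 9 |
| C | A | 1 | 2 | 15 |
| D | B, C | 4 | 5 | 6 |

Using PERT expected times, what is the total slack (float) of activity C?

1 days

te_A = (8 + 4·13 + 18)/6 = 78/6 = 13
te_B = (1 + 4·5 + 9)/6 = 30/6 = 5
te_C = (1 + 4·2 + 15)/6 = 24/6 = 4
te_D = (4 + 4·5 + 6)/6 = 30/6 = 5

Forward pass:
ES_A = 0; EF_A = 13
ES_B = 13; EF_B = 13+5 = 18
ES_C = 13; EF_C = 13+4 = 17
ES_D = max(EF_B=18, EF_C=17) = 18; EF_D = 18+5 = 23
Expected project duration μ = 23 days. Critical path: A → B → D.

Backward pass:
LF_D = 23; LS_D = 23−5 = 18
LF_C = LS_D = 18; LS_C = 18−4 = 14
LF_B = LS_D = 18; LS_B = 18−5 = 13
LF_A = min(LS_B=13, LS_C=14) = 13; LS_A = 13−13 = 0
Slack_C = LS_C − ES_C = 14 − 13 = 1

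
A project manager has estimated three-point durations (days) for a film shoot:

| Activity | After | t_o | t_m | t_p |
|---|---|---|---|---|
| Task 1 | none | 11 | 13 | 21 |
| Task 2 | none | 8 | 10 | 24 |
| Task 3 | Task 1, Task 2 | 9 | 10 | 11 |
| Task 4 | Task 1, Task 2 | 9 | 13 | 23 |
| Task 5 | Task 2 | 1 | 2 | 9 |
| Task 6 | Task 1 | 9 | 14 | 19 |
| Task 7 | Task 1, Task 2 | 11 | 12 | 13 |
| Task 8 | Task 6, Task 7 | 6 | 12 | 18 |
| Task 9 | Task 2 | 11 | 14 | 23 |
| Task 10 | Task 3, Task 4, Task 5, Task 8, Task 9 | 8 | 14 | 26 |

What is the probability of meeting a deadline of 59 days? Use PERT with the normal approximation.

0.823

te_Task 1 = (11 + 4·13 + 21)/6 = 84/6 = 14; σ²_Task 1 = ((21−11)/6)² = 2.778
te_Task 2 = (8 + 4·10 + 24)/6 = 72/6 = 12; σ²_Task 2 = ((24−8)/6)² = 7.111
te_Task 3 = (9 + 4·10 + 11)/6 = 60/6 = 10; σ²_Task 3 = ((11−9)/6)² = 0.111
te_Task 4 = (9 + 4·13 + 23)/6 = 84/6 = 14; σ²_Task 4 = ((23−9)/6)² = 5.444
te_Task 5 = (1 + 4·2 + 9)/6 = 18/6 = 3; σ²_Task 5 = ((9−1)/6)² = 1.778
te_Task 6 = (9 + 4·14 + 19)/6 = 84/6 = 14; σ²_Task 6 = ((19−9)/6)² = 2.778
te_Task 7 = (11 + 4·12 + 13)/6 = 72/6 = 12; σ²_Task 7 = ((13−11)/6)² = 0.111
te_Task 8 = (6 + 4·12 + 18)/6 = 72/6 = 12; σ²_Task 8 = ((18−6)/6)² = 4.000
te_Task 9 = (11 + 4·14 + 23)/6 = 90/6 = 15; σ²_Task 9 = ((23−11)/6)² = 4.000
te_Task 10 = (8 + 4·14 + 26)/6 = 90/6 = 15; σ²_Task 10 = ((26−8)/6)² = 9.000

Forward pass:
ES_Task 1 = 0; EF_Task 1 = 14
ES_Task 2 = 0; EF_Task 2 = 12
ES_Task 3 = max(EF_Task 1=14, EF_Task 2=12) = 14; EF_Task 3 = 14+10 = 24
ES_Task 4 = max(EF_Task 1=14, EF_Task 2=12) = 14; EF_Task 4 = 14+14 = 28
ES_Task 5 = 12; EF_Task 5 = 12+3 = 15
ES_Task 6 = 14; EF_Task 6 = 14+14 = 28
ES_Task 7 = max(EF_Task 1=14, EF_Task 2=12) = 14; EF_Task 7 = 14+12 = 26
ES_Task 8 = max(EF_Task 6=28, EF_Task 7=26) = 28; EF_Task 8 = 28+12 = 40
ES_Task 9 = 12; EF_Task 9 = 12+15 = 27
ES_Task 10 = max(EF_Task 3=24, EF_Task 4=28, EF_Task 5=15, EF_Task 8=40, EF_Task 9=27) = 40; EF_Task 10 = 40+15 = 55
Expected project duration μ = 55 days. Critical path: Task 1 → Task 6 → Task 8 → Task 10.

Variance along critical path = 2.778 + 2.778 + 4.000 + 9.000 = 18.556; σ = √18.556 = 4.308 days.
Z = (59 − 55) / 4.308 = 0.929
P(T ≤ 59) = Φ(0.929) ≈ 0.823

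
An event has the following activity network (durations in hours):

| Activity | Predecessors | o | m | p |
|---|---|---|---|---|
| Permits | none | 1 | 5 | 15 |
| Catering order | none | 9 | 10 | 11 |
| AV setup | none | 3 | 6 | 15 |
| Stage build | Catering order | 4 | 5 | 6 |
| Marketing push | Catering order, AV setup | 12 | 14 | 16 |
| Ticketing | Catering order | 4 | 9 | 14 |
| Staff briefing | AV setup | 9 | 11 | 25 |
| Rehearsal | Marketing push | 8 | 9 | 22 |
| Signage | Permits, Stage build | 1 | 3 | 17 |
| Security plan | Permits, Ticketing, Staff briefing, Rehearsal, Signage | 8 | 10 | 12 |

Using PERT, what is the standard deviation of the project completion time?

te_Permits = (1 + 4·5 + 15)/6 = 36/6 = 6; σ²_Permits = ((15−1)/6)² = 5.444
te_Catering order = (9 + 4·10 + 11)/6 = 60/6 = 10; σ²_Catering order = ((11−9)/6)² = 0.111
te_AV setup = (3 + 4·6 + 15)/6 = 42/6 = 7; σ²_AV setup = ((15−3)/6)² = 4.000
te_Stage build = (4 + 4·5 + 6)/6 = 30/6 = 5; σ²_Stage build = ((6−4)/6)² = 0.111
te_Marketing push = (12 + 4·14 + 16)/6 = 84/6 = 14; σ²_Marketing push = ((16−12)/6)² = 0.444
te_Ticketing = (4 + 4·9 + 14)/6 = 54/6 = 9; σ²_Ticketing = ((14−4)/6)² = 2.778
te_Staff briefing = (9 + 4·11 + 25)/6 = 78/6 = 13; σ²_Staff briefing = ((25−9)/6)² = 7.111
te_Rehearsal = (8 + 4·9 + 22)/6 = 66/6 = 11; σ²_Rehearsal = ((22−8)/6)² = 5.444
te_Signage = (1 + 4·3 + 17)/6 = 30/6 = 5; σ²_Signage = ((17−1)/6)² = 7.111
te_Security plan = (8 + 4·10 + 12)/6 = 60/6 = 10; σ²_Security plan = ((12−8)/6)² = 0.444

Forward pass:
ES_Permits = 0; EF_Permits = 6
ES_Catering order = 0; EF_Catering order = 10
ES_AV setup = 0; EF_AV setup = 7
ES_Stage build = 10; EF_Stage build = 10+5 = 15
ES_Marketing push = max(EF_Catering order=10, EF_AV setup=7) = 10; EF_Marketing push = 10+14 = 24
ES_Ticketing = 10; EF_Ticketing = 10+9 = 19
ES_Staff briefing = 7; EF_Staff briefing = 7+13 = 20
ES_Rehearsal = 24; EF_Rehearsal = 24+11 = 35
ES_Signage = max(EF_Permits=6, EF_Stage build=15) = 15; EF_Signage = 15+5 = 20
ES_Security plan = max(EF_Permits=6, EF_Ticketing=19, EF_Staff briefing=20, EF_Rehearsal=35, EF_Signage=20) = 35; EF_Security plan = 35+10 = 45
Expected project duration μ = 45 hours. Critical path: Catering order → Marketing push → Rehearsal → Security plan.

Variance along critical path = 0.111 + 0.444 + 5.444 + 0.444 = 6.444
σ = √6.444 = 2.539 hours

2.54 hours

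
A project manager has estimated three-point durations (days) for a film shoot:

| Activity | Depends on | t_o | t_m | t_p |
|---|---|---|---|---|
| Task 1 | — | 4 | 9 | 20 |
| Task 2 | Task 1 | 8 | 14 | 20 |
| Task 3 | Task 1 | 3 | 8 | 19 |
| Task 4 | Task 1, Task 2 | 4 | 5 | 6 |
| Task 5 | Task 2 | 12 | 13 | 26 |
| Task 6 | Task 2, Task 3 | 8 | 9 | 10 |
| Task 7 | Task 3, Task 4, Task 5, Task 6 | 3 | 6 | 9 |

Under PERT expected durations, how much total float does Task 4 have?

te_Task 1 = (4 + 4·9 + 20)/6 = 60/6 = 10
te_Task 2 = (8 + 4·14 + 20)/6 = 84/6 = 14
te_Task 3 = (3 + 4·8 + 19)/6 = 54/6 = 9
te_Task 4 = (4 + 4·5 + 6)/6 = 30/6 = 5
te_Task 5 = (12 + 4·13 + 26)/6 = 90/6 = 15
te_Task 6 = (8 + 4·9 + 10)/6 = 54/6 = 9
te_Task 7 = (3 + 4·6 + 9)/6 = 36/6 = 6

Forward pass:
ES_Task 1 = 0; EF_Task 1 = 10
ES_Task 2 = 10; EF_Task 2 = 10+14 = 24
ES_Task 3 = 10; EF_Task 3 = 10+9 = 19
ES_Task 4 = max(EF_Task 1=10, EF_Task 2=24) = 24; EF_Task 4 = 24+5 = 29
ES_Task 5 = 24; EF_Task 5 = 24+15 = 39
ES_Task 6 = max(EF_Task 2=24, EF_Task 3=19) = 24; EF_Task 6 = 24+9 = 33
ES_Task 7 = max(EF_Task 3=19, EF_Task 4=29, EF_Task 5=39, EF_Task 6=33) = 39; EF_Task 7 = 39+6 = 45
Expected project duration μ = 45 days. Critical path: Task 1 → Task 2 → Task 5 → Task 7.

Backward pass:
LF_Task 7 = 45; LS_Task 7 = 45−6 = 39
LF_Task 6 = LS_Task 7 = 39; LS_Task 6 = 39−9 = 30
LF_Task 5 = LS_Task 7 = 39; LS_Task 5 = 39−15 = 24
LF_Task 4 = LS_Task 7 = 39; LS_Task 4 = 39−5 = 34
LF_Task 3 = min(LS_Task 6=30, LS_Task 7=39) = 30; LS_Task 3 = 30−9 = 21
LF_Task 2 = min(LS_Task 4=34, LS_Task 5=24, LS_Task 6=30) = 24; LS_Task 2 = 24−14 = 10
LF_Task 1 = min(LS_Task 2=10, LS_Task 3=21, LS_Task 4=34) = 10; LS_Task 1 = 10−10 = 0
Slack_Task 4 = LS_Task 4 − ES_Task 4 = 34 − 24 = 10

10 days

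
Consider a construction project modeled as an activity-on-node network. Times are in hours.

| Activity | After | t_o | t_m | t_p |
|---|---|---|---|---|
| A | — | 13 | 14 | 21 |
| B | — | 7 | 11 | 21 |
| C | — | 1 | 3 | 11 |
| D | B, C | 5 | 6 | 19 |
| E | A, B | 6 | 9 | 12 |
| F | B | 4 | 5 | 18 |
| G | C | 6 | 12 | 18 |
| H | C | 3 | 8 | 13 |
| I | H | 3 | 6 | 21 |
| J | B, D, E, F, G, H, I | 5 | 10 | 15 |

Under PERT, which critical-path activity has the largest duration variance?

J

te_A = (13 + 4·14 + 21)/6 = 90/6 = 15; σ²_A = ((21−13)/6)² = 1.778
te_B = (7 + 4·11 + 21)/6 = 72/6 = 12; σ²_B = ((21−7)/6)² = 5.444
te_C = (1 + 4·3 + 11)/6 = 24/6 = 4; σ²_C = ((11−1)/6)² = 2.778
te_D = (5 + 4·6 + 19)/6 = 48/6 = 8; σ²_D = ((19−5)/6)² = 5.444
te_E = (6 + 4·9 + 12)/6 = 54/6 = 9; σ²_E = ((12−6)/6)² = 1.000
te_F = (4 + 4·5 + 18)/6 = 42/6 = 7; σ²_F = ((18−4)/6)² = 5.444
te_G = (6 + 4·12 + 18)/6 = 72/6 = 12; σ²_G = ((18−6)/6)² = 4.000
te_H = (3 + 4·8 + 13)/6 = 48/6 = 8; σ²_H = ((13−3)/6)² = 2.778
te_I = (3 + 4·6 + 21)/6 = 48/6 = 8; σ²_I = ((21−3)/6)² = 9.000
te_J = (5 + 4·10 + 15)/6 = 60/6 = 10; σ²_J = ((15−5)/6)² = 2.778

Forward pass:
ES_A = 0; EF_A = 15
ES_B = 0; EF_B = 12
ES_C = 0; EF_C = 4
ES_D = max(EF_B=12, EF_C=4) = 12; EF_D = 12+8 = 20
ES_E = max(EF_A=15, EF_B=12) = 15; EF_E = 15+9 = 24
ES_F = 12; EF_F = 12+7 = 19
ES_G = 4; EF_G = 4+12 = 16
ES_H = 4; EF_H = 4+8 = 12
ES_I = 12; EF_I = 12+8 = 20
ES_J = max(EF_B=12, EF_D=20, EF_E=24, EF_F=19, EF_G=16, EF_H=12, EF_I=20) = 24; EF_J = 24+10 = 34
Expected project duration μ = 34 hours. Critical path: A → E → J.

Variances on critical path: σ²_A=1.778, σ²_E=1.000, σ²_J=2.778.
Largest is σ²_J = 2.778.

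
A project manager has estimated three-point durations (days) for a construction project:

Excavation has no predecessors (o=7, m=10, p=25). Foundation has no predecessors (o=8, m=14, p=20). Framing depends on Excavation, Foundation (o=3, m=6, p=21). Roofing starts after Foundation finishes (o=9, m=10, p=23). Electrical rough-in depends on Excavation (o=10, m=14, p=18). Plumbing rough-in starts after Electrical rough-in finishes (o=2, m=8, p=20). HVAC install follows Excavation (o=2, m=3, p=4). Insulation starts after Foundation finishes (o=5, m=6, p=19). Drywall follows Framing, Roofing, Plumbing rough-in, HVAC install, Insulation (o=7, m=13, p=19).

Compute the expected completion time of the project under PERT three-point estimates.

48 days

te_Excavation = (7 + 4·10 + 25)/6 = 72/6 = 12
te_Foundation = (8 + 4·14 + 20)/6 = 84/6 = 14
te_Framing = (3 + 4·6 + 21)/6 = 48/6 = 8
te_Roofing = (9 + 4·10 + 23)/6 = 72/6 = 12
te_Electrical rough-in = (10 + 4·14 + 18)/6 = 84/6 = 14
te_Plumbing rough-in = (2 + 4·8 + 20)/6 = 54/6 = 9
te_HVAC install = (2 + 4·3 + 4)/6 = 18/6 = 3
te_Insulation = (5 + 4·6 + 19)/6 = 48/6 = 8
te_Drywall = (7 + 4·13 + 19)/6 = 78/6 = 13

Forward pass:
ES_Excavation = 0; EF_Excavation = 12
ES_Foundation = 0; EF_Foundation = 14
ES_Framing = max(EF_Excavation=12, EF_Foundation=14) = 14; EF_Framing = 14+8 = 22
ES_Roofing = 14; EF_Roofing = 14+12 = 26
ES_Electrical rough-in = 12; EF_Electrical rough-in = 12+14 = 26
ES_Plumbing rough-in = 26; EF_Plumbing rough-in = 26+9 = 35
ES_HVAC install = 12; EF_HVAC install = 12+3 = 15
ES_Insulation = 14; EF_Insulation = 14+8 = 22
ES_Drywall = max(EF_Framing=22, EF_Roofing=26, EF_Plumbing rough-in=35, EF_HVAC install=15, EF_Insulation=22) = 35; EF_Drywall = 35+13 = 48
Expected project duration μ = 48 days. Critical path: Excavation → Electrical rough-in → Plumbing rough-in → Drywall.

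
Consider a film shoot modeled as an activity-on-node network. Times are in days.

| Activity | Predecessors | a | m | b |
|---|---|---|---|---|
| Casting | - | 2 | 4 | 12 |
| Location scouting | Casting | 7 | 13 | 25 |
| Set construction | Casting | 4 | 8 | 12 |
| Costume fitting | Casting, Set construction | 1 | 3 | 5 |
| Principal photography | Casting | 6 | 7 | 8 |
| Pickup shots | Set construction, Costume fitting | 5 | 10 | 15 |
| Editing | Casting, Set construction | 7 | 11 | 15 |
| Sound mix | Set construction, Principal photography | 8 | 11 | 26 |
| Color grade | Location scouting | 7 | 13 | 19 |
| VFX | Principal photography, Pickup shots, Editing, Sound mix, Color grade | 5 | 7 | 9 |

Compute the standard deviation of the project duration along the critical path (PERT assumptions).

te_Casting = (2 + 4·4 + 12)/6 = 30/6 = 5; σ²_Casting = ((12−2)/6)² = 2.778
te_Location scouting = (7 + 4·13 + 25)/6 = 84/6 = 14; σ²_Location scouting = ((25−7)/6)² = 9.000
te_Set construction = (4 + 4·8 + 12)/6 = 48/6 = 8; σ²_Set construction = ((12−4)/6)² = 1.778
te_Costume fitting = (1 + 4·3 + 5)/6 = 18/6 = 3; σ²_Costume fitting = ((5−1)/6)² = 0.444
te_Principal photography = (6 + 4·7 + 8)/6 = 42/6 = 7; σ²_Principal photography = ((8−6)/6)² = 0.111
te_Pickup shots = (5 + 4·10 + 15)/6 = 60/6 = 10; σ²_Pickup shots = ((15−5)/6)² = 2.778
te_Editing = (7 + 4·11 + 15)/6 = 66/6 = 11; σ²_Editing = ((15−7)/6)² = 1.778
te_Sound mix = (8 + 4·11 + 26)/6 = 78/6 = 13; σ²_Sound mix = ((26−8)/6)² = 9.000
te_Color grade = (7 + 4·13 + 19)/6 = 78/6 = 13; σ²_Color grade = ((19−7)/6)² = 4.000
te_VFX = (5 + 4·7 + 9)/6 = 42/6 = 7; σ²_VFX = ((9−5)/6)² = 0.444

Forward pass:
ES_Casting = 0; EF_Casting = 5
ES_Location scouting = 5; EF_Location scouting = 5+14 = 19
ES_Set construction = 5; EF_Set construction = 5+8 = 13
ES_Costume fitting = max(EF_Casting=5, EF_Set construction=13) = 13; EF_Costume fitting = 13+3 = 16
ES_Principal photography = 5; EF_Principal photography = 5+7 = 12
ES_Pickup shots = max(EF_Set construction=13, EF_Costume fitting=16) = 16; EF_Pickup shots = 16+10 = 26
ES_Editing = max(EF_Casting=5, EF_Set construction=13) = 13; EF_Editing = 13+11 = 24
ES_Sound mix = max(EF_Set construction=13, EF_Principal photography=12) = 13; EF_Sound mix = 13+13 = 26
ES_Color grade = 19; EF_Color grade = 19+13 = 32
ES_VFX = max(EF_Principal photography=12, EF_Pickup shots=26, EF_Editing=24, EF_Sound mix=26, EF_Color grade=32) = 32; EF_VFX = 32+7 = 39
Expected project duration μ = 39 days. Critical path: Casting → Location scouting → Color grade → VFX.

Variance along critical path = 2.778 + 9.000 + 4.000 + 0.444 = 16.222
σ = √16.222 = 4.028 days

4.03 days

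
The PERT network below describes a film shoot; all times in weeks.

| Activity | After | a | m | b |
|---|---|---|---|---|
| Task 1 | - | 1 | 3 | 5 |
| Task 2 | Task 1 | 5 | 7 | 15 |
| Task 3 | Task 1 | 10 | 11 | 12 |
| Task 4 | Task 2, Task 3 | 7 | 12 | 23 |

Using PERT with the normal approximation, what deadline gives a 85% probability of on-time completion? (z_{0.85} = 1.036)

te_Task 1 = (1 + 4·3 + 5)/6 = 18/6 = 3; σ²_Task 1 = ((5−1)/6)² = 0.444
te_Task 2 = (5 + 4·7 + 15)/6 = 48/6 = 8; σ²_Task 2 = ((15−5)/6)² = 2.778
te_Task 3 = (10 + 4·11 + 12)/6 = 66/6 = 11; σ²_Task 3 = ((12−10)/6)² = 0.111
te_Task 4 = (7 + 4·12 + 23)/6 = 78/6 = 13; σ²_Task 4 = ((23−7)/6)² = 7.111

Forward pass:
ES_Task 1 = 0; EF_Task 1 = 3
ES_Task 2 = 3; EF_Task 2 = 3+8 = 11
ES_Task 3 = 3; EF_Task 3 = 3+11 = 14
ES_Task 4 = max(EF_Task 2=11, EF_Task 3=14) = 14; EF_Task 4 = 14+13 = 27
Expected project duration μ = 27 weeks. Critical path: Task 1 → Task 3 → Task 4.

Variance along critical path = 0.444 + 0.111 + 7.111 = 7.667; σ = 2.769 weeks.
D = μ + z·σ = 27 + 1.036·2.769 = 29.9 weeks

29.9 weeks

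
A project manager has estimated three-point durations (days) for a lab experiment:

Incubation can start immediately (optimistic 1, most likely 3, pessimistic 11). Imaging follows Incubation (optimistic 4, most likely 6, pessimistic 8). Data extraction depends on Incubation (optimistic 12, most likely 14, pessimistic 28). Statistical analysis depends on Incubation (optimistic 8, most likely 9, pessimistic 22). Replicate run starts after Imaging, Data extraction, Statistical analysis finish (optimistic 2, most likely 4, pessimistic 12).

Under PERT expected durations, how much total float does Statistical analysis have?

te_Incubation = (1 + 4·3 + 11)/6 = 24/6 = 4
te_Imaging = (4 + 4·6 + 8)/6 = 36/6 = 6
te_Data extraction = (12 + 4·14 + 28)/6 = 96/6 = 16
te_Statistical analysis = (8 + 4·9 + 22)/6 = 66/6 = 11
te_Replicate run = (2 + 4·4 + 12)/6 = 30/6 = 5

Forward pass:
ES_Incubation = 0; EF_Incubation = 4
ES_Imaging = 4; EF_Imaging = 4+6 = 10
ES_Data extraction = 4; EF_Data extraction = 4+16 = 20
ES_Statistical analysis = 4; EF_Statistical analysis = 4+11 = 15
ES_Replicate run = max(EF_Imaging=10, EF_Data extraction=20, EF_Statistical analysis=15) = 20; EF_Replicate run = 20+5 = 25
Expected project duration μ = 25 days. Critical path: Incubation → Data extraction → Replicate run.

Backward pass:
LF_Replicate run = 25; LS_Replicate run = 25−5 = 20
LF_Statistical analysis = LS_Replicate run = 20; LS_Statistical analysis = 20−11 = 9
LF_Data extraction = LS_Replicate run = 20; LS_Data extraction = 20−16 = 4
LF_Imaging = LS_Replicate run = 20; LS_Imaging = 20−6 = 14
LF_Incubation = min(LS_Imaging=14, LS_Data extraction=4, LS_Statistical analysis=9) = 4; LS_Incubation = 4−4 = 0
Slack_Statistical analysis = LS_Statistical analysis − ES_Statistical analysis = 9 − 4 = 5

5 days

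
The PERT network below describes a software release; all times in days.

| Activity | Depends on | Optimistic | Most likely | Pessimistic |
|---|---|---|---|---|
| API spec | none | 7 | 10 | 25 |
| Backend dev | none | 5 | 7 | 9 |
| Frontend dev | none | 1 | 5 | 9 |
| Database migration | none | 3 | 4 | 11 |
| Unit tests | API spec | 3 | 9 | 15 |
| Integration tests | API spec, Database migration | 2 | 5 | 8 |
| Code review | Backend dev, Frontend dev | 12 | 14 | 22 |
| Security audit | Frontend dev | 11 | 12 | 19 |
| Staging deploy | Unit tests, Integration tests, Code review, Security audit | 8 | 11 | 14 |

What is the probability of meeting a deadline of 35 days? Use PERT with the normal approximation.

te_API spec = (7 + 4·10 + 25)/6 = 72/6 = 12; σ²_API spec = ((25−7)/6)² = 9.000
te_Backend dev = (5 + 4·7 + 9)/6 = 42/6 = 7; σ²_Backend dev = ((9−5)/6)² = 0.444
te_Frontend dev = (1 + 4·5 + 9)/6 = 30/6 = 5; σ²_Frontend dev = ((9−1)/6)² = 1.778
te_Database migration = (3 + 4·4 + 11)/6 = 30/6 = 5; σ²_Database migration = ((11−3)/6)² = 1.778
te_Unit tests = (3 + 4·9 + 15)/6 = 54/6 = 9; σ²_Unit tests = ((15−3)/6)² = 4.000
te_Integration tests = (2 + 4·5 + 8)/6 = 30/6 = 5; σ²_Integration tests = ((8−2)/6)² = 1.000
te_Code review = (12 + 4·14 + 22)/6 = 90/6 = 15; σ²_Code review = ((22−12)/6)² = 2.778
te_Security audit = (11 + 4·12 + 19)/6 = 78/6 = 13; σ²_Security audit = ((19−11)/6)² = 1.778
te_Staging deploy = (8 + 4·11 + 14)/6 = 66/6 = 11; σ²_Staging deploy = ((14−8)/6)² = 1.000

Forward pass:
ES_API spec = 0; EF_API spec = 12
ES_Backend dev = 0; EF_Backend dev = 7
ES_Frontend dev = 0; EF_Frontend dev = 5
ES_Database migration = 0; EF_Database migration = 5
ES_Unit tests = 12; EF_Unit tests = 12+9 = 21
ES_Integration tests = max(EF_API spec=12, EF_Database migration=5) = 12; EF_Integration tests = 12+5 = 17
ES_Code review = max(EF_Backend dev=7, EF_Frontend dev=5) = 7; EF_Code review = 7+15 = 22
ES_Security audit = 5; EF_Security audit = 5+13 = 18
ES_Staging deploy = max(EF_Unit tests=21, EF_Integration tests=17, EF_Code review=22, EF_Security audit=18) = 22; EF_Staging deploy = 22+11 = 33
Expected project duration μ = 33 days. Critical path: Backend dev → Code review → Staging deploy.

Variance along critical path = 0.444 + 2.778 + 1.000 = 4.222; σ = √4.222 = 2.055 days.
Z = (35 − 33) / 2.055 = 0.973
P(T ≤ 35) = Φ(0.973) ≈ 0.835

0.835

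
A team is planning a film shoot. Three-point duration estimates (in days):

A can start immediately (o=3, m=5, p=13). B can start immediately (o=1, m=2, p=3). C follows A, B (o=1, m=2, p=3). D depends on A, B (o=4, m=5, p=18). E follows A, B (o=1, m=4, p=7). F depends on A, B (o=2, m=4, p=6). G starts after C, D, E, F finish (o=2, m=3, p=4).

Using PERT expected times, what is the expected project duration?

te_A = (3 + 4·5 + 13)/6 = 36/6 = 6
te_B = (1 + 4·2 + 3)/6 = 12/6 = 2
te_C = (1 + 4·2 + 3)/6 = 12/6 = 2
te_D = (4 + 4·5 + 18)/6 = 42/6 = 7
te_E = (1 + 4·4 + 7)/6 = 24/6 = 4
te_F = (2 + 4·4 + 6)/6 = 24/6 = 4
te_G = (2 + 4·3 + 4)/6 = 18/6 = 3

Forward pass:
ES_A = 0; EF_A = 6
ES_B = 0; EF_B = 2
ES_C = max(EF_A=6, EF_B=2) = 6; EF_C = 6+2 = 8
ES_D = max(EF_A=6, EF_B=2) = 6; EF_D = 6+7 = 13
ES_E = max(EF_A=6, EF_B=2) = 6; EF_E = 6+4 = 10
ES_F = max(EF_A=6, EF_B=2) = 6; EF_F = 6+4 = 10
ES_G = max(EF_C=8, EF_D=13, EF_E=10, EF_F=10) = 13; EF_G = 13+3 = 16
Expected project duration μ = 16 days. Critical path: A → D → G.

16 days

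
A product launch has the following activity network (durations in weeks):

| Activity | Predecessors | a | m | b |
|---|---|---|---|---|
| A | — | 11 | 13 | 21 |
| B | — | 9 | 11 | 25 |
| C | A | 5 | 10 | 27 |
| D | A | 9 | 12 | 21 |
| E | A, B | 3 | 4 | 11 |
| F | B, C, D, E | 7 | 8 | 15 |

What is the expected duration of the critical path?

te_A = (11 + 4·13 + 21)/6 = 84/6 = 14
te_B = (9 + 4·11 + 25)/6 = 78/6 = 13
te_C = (5 + 4·10 + 27)/6 = 72/6 = 12
te_D = (9 + 4·12 + 21)/6 = 78/6 = 13
te_E = (3 + 4·4 + 11)/6 = 30/6 = 5
te_F = (7 + 4·8 + 15)/6 = 54/6 = 9

Forward pass:
ES_A = 0; EF_A = 14
ES_B = 0; EF_B = 13
ES_C = 14; EF_C = 14+12 = 26
ES_D = 14; EF_D = 14+13 = 27
ES_E = max(EF_A=14, EF_B=13) = 14; EF_E = 14+5 = 19
ES_F = max(EF_B=13, EF_C=26, EF_D=27, EF_E=19) = 27; EF_F = 27+9 = 36
Expected project duration μ = 36 weeks. Critical path: A → D → F.

36 weeks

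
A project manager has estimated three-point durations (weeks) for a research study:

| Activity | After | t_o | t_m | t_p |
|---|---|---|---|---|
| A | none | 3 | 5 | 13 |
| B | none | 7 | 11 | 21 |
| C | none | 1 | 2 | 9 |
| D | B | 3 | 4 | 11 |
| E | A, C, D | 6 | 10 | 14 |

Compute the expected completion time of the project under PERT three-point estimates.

te_A = (3 + 4·5 + 13)/6 = 36/6 = 6
te_B = (7 + 4·11 + 21)/6 = 72/6 = 12
te_C = (1 + 4·2 + 9)/6 = 18/6 = 3
te_D = (3 + 4·4 + 11)/6 = 30/6 = 5
te_E = (6 + 4·10 + 14)/6 = 60/6 = 10

Forward pass:
ES_A = 0; EF_A = 6
ES_B = 0; EF_B = 12
ES_C = 0; EF_C = 3
ES_D = 12; EF_D = 12+5 = 17
ES_E = max(EF_A=6, EF_C=3, EF_D=17) = 17; EF_E = 17+10 = 27
Expected project duration μ = 27 weeks. Critical path: B → D → E.

27 weeks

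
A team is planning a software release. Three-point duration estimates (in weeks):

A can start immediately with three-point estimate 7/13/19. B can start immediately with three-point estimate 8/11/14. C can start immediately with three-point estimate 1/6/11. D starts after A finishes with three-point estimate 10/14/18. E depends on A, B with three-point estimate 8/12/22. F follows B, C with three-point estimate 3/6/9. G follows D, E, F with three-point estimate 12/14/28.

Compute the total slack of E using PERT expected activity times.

1 weeks

te_A = (7 + 4·13 + 19)/6 = 78/6 = 13
te_B = (8 + 4·11 + 14)/6 = 66/6 = 11
te_C = (1 + 4·6 + 11)/6 = 36/6 = 6
te_D = (10 + 4·14 + 18)/6 = 84/6 = 14
te_E = (8 + 4·12 + 22)/6 = 78/6 = 13
te_F = (3 + 4·6 + 9)/6 = 36/6 = 6
te_G = (12 + 4·14 + 28)/6 = 96/6 = 16

Forward pass:
ES_A = 0; EF_A = 13
ES_B = 0; EF_B = 11
ES_C = 0; EF_C = 6
ES_D = 13; EF_D = 13+14 = 27
ES_E = max(EF_A=13, EF_B=11) = 13; EF_E = 13+13 = 26
ES_F = max(EF_B=11, EF_C=6) = 11; EF_F = 11+6 = 17
ES_G = max(EF_D=27, EF_E=26, EF_F=17) = 27; EF_G = 27+16 = 43
Expected project duration μ = 43 weeks. Critical path: A → D → G.

Backward pass:
LF_G = 43; LS_G = 43−16 = 27
LF_F = LS_G = 27; LS_F = 27−6 = 21
LF_E = LS_G = 27; LS_E = 27−13 = 14
LF_D = LS_G = 27; LS_D = 27−14 = 13
LF_C = LS_F = 21; LS_C = 21−6 = 15
LF_B = min(LS_E=14, LS_F=21) = 14; LS_B = 14−11 = 3
LF_A = min(LS_D=13, LS_E=14) = 13; LS_A = 13−13 = 0
Slack_E = LS_E − ES_E = 14 − 13 = 1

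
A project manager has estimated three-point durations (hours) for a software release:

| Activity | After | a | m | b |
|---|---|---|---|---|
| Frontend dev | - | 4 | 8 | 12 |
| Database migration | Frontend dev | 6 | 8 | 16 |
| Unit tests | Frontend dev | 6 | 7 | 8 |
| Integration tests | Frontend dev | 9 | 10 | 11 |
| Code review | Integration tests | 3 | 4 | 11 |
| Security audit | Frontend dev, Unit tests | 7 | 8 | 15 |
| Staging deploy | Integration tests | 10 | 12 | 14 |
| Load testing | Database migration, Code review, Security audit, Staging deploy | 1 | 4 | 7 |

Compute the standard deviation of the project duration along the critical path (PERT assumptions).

te_Frontend dev = (4 + 4·8 + 12)/6 = 48/6 = 8; σ²_Frontend dev = ((12−4)/6)² = 1.778
te_Database migration = (6 + 4·8 + 16)/6 = 54/6 = 9; σ²_Database migration = ((16−6)/6)² = 2.778
te_Unit tests = (6 + 4·7 + 8)/6 = 42/6 = 7; σ²_Unit tests = ((8−6)/6)² = 0.111
te_Integration tests = (9 + 4·10 + 11)/6 = 60/6 = 10; σ²_Integration tests = ((11−9)/6)² = 0.111
te_Code review = (3 + 4·4 + 11)/6 = 30/6 = 5; σ²_Code review = ((11−3)/6)² = 1.778
te_Security audit = (7 + 4·8 + 15)/6 = 54/6 = 9; σ²_Security audit = ((15−7)/6)² = 1.778
te_Staging deploy = (10 + 4·12 + 14)/6 = 72/6 = 12; σ²_Staging deploy = ((14−10)/6)² = 0.444
te_Load testing = (1 + 4·4 + 7)/6 = 24/6 = 4; σ²_Load testing = ((7−1)/6)² = 1.000

Forward pass:
ES_Frontend dev = 0; EF_Frontend dev = 8
ES_Database migration = 8; EF_Database migration = 8+9 = 17
ES_Unit tests = 8; EF_Unit tests = 8+7 = 15
ES_Integration tests = 8; EF_Integration tests = 8+10 = 18
ES_Code review = 18; EF_Code review = 18+5 = 23
ES_Security audit = max(EF_Frontend dev=8, EF_Unit tests=15) = 15; EF_Security audit = 15+9 = 24
ES_Staging deploy = 18; EF_Staging deploy = 18+12 = 30
ES_Load testing = max(EF_Database migration=17, EF_Code review=23, EF_Security audit=24, EF_Staging deploy=30) = 30; EF_Load testing = 30+4 = 34
Expected project duration μ = 34 hours. Critical path: Frontend dev → Integration tests → Staging deploy → Load testing.

Variance along critical path = 1.778 + 0.111 + 0.444 + 1.000 = 3.333
σ = √3.333 = 1.826 hours

1.83 hours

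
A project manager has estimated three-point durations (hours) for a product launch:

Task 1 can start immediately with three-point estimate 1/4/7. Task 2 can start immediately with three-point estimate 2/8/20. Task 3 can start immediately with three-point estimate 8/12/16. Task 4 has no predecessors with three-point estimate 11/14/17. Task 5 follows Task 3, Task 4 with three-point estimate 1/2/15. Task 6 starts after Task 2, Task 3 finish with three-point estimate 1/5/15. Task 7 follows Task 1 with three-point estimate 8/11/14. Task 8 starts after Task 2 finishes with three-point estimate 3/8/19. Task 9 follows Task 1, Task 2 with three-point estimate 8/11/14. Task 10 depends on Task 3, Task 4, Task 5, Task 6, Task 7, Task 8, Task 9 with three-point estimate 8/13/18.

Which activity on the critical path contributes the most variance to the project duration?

te_Task 1 = (1 + 4·4 + 7)/6 = 24/6 = 4; σ²_Task 1 = ((7−1)/6)² = 1.000
te_Task 2 = (2 + 4·8 + 20)/6 = 54/6 = 9; σ²_Task 2 = ((20−2)/6)² = 9.000
te_Task 3 = (8 + 4·12 + 16)/6 = 72/6 = 12; σ²_Task 3 = ((16−8)/6)² = 1.778
te_Task 4 = (11 + 4·14 + 17)/6 = 84/6 = 14; σ²_Task 4 = ((17−11)/6)² = 1.000
te_Task 5 = (1 + 4·2 + 15)/6 = 24/6 = 4; σ²_Task 5 = ((15−1)/6)² = 5.444
te_Task 6 = (1 + 4·5 + 15)/6 = 36/6 = 6; σ²_Task 6 = ((15−1)/6)² = 5.444
te_Task 7 = (8 + 4·11 + 14)/6 = 66/6 = 11; σ²_Task 7 = ((14−8)/6)² = 1.000
te_Task 8 = (3 + 4·8 + 19)/6 = 54/6 = 9; σ²_Task 8 = ((19−3)/6)² = 7.111
te_Task 9 = (8 + 4·11 + 14)/6 = 66/6 = 11; σ²_Task 9 = ((14−8)/6)² = 1.000
te_Task 10 = (8 + 4·13 + 18)/6 = 78/6 = 13; σ²_Task 10 = ((18−8)/6)² = 2.778

Forward pass:
ES_Task 1 = 0; EF_Task 1 = 4
ES_Task 2 = 0; EF_Task 2 = 9
ES_Task 3 = 0; EF_Task 3 = 12
ES_Task 4 = 0; EF_Task 4 = 14
ES_Task 5 = max(EF_Task 3=12, EF_Task 4=14) = 14; EF_Task 5 = 14+4 = 18
ES_Task 6 = max(EF_Task 2=9, EF_Task 3=12) = 12; EF_Task 6 = 12+6 = 18
ES_Task 7 = 4; EF_Task 7 = 4+11 = 15
ES_Task 8 = 9; EF_Task 8 = 9+9 = 18
ES_Task 9 = max(EF_Task 1=4, EF_Task 2=9) = 9; EF_Task 9 = 9+11 = 20
ES_Task 10 = max(EF_Task 3=12, EF_Task 4=14, EF_Task 5=18, EF_Task 6=18, EF_Task 7=15, EF_Task 8=18, EF_Task 9=20) = 20; EF_Task 10 = 20+13 = 33
Expected project duration μ = 33 hours. Critical path: Task 2 → Task 9 → Task 10.

Variances on critical path: σ²_Task 2=9.000, σ²_Task 9=1.000, σ²_Task 10=2.778.
Largest is σ²_Task 2 = 9.000.

Task 2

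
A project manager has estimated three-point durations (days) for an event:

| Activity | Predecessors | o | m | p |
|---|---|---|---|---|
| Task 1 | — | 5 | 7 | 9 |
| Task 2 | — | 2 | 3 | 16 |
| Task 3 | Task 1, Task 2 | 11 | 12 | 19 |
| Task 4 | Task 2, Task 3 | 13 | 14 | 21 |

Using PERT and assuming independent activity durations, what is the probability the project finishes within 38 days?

0.933

te_Task 1 = (5 + 4·7 + 9)/6 = 42/6 = 7; σ²_Task 1 = ((9−5)/6)² = 0.444
te_Task 2 = (2 + 4·3 + 16)/6 = 30/6 = 5; σ²_Task 2 = ((16−2)/6)² = 5.444
te_Task 3 = (11 + 4·12 + 19)/6 = 78/6 = 13; σ²_Task 3 = ((19−11)/6)² = 1.778
te_Task 4 = (13 + 4·14 + 21)/6 = 90/6 = 15; σ²_Task 4 = ((21−13)/6)² = 1.778

Forward pass:
ES_Task 1 = 0; EF_Task 1 = 7
ES_Task 2 = 0; EF_Task 2 = 5
ES_Task 3 = max(EF_Task 1=7, EF_Task 2=5) = 7; EF_Task 3 = 7+13 = 20
ES_Task 4 = max(EF_Task 2=5, EF_Task 3=20) = 20; EF_Task 4 = 20+15 = 35
Expected project duration μ = 35 days. Critical path: Task 1 → Task 3 → Task 4.

Variance along critical path = 0.444 + 1.778 + 1.778 = 4.000; σ = √4.000 = 2.000 days.
Z = (38 − 35) / 2.000 = 1.500
P(T ≤ 38) = Φ(1.500) ≈ 0.933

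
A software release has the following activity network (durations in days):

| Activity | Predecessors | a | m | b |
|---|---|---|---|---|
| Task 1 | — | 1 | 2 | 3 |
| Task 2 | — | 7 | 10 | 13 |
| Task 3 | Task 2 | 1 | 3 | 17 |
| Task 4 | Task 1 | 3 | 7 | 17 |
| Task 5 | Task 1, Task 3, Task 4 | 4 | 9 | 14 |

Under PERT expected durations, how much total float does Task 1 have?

5 days

te_Task 1 = (1 + 4·2 + 3)/6 = 12/6 = 2
te_Task 2 = (7 + 4·10 + 13)/6 = 60/6 = 10
te_Task 3 = (1 + 4·3 + 17)/6 = 30/6 = 5
te_Task 4 = (3 + 4·7 + 17)/6 = 48/6 = 8
te_Task 5 = (4 + 4·9 + 14)/6 = 54/6 = 9

Forward pass:
ES_Task 1 = 0; EF_Task 1 = 2
ES_Task 2 = 0; EF_Task 2 = 10
ES_Task 3 = 10; EF_Task 3 = 10+5 = 15
ES_Task 4 = 2; EF_Task 4 = 2+8 = 10
ES_Task 5 = max(EF_Task 1=2, EF_Task 3=15, EF_Task 4=10) = 15; EF_Task 5 = 15+9 = 24
Expected project duration μ = 24 days. Critical path: Task 2 → Task 3 → Task 5.

Backward pass:
LF_Task 5 = 24; LS_Task 5 = 24−9 = 15
LF_Task 4 = LS_Task 5 = 15; LS_Task 4 = 15−8 = 7
LF_Task 3 = LS_Task 5 = 15; LS_Task 3 = 15−5 = 10
LF_Task 2 = LS_Task 3 = 10; LS_Task 2 = 10−10 = 0
LF_Task 1 = min(LS_Task 4=7, LS_Task 5=15) = 7; LS_Task 1 = 7−2 = 5
Slack_Task 1 = LS_Task 1 − ES_Task 1 = 5 − 0 = 5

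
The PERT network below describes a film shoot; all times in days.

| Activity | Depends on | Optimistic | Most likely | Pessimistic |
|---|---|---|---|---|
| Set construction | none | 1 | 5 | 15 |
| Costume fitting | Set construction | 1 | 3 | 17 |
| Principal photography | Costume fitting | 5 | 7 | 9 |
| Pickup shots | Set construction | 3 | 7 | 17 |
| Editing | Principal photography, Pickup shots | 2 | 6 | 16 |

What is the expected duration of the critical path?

te_Set construction = (1 + 4·5 + 15)/6 = 36/6 = 6
te_Costume fitting = (1 + 4·3 + 17)/6 = 30/6 = 5
te_Principal photography = (5 + 4·7 + 9)/6 = 42/6 = 7
te_Pickup shots = (3 + 4·7 + 17)/6 = 48/6 = 8
te_Editing = (2 + 4·6 + 16)/6 = 42/6 = 7

Forward pass:
ES_Set construction = 0; EF_Set construction = 6
ES_Costume fitting = 6; EF_Costume fitting = 6+5 = 11
ES_Principal photography = 11; EF_Principal photography = 11+7 = 18
ES_Pickup shots = 6; EF_Pickup shots = 6+8 = 14
ES_Editing = max(EF_Principal photography=18, EF_Pickup shots=14) = 18; EF_Editing = 18+7 = 25
Expected project duration μ = 25 days. Critical path: Set construction → Costume fitting → Principal photography → Editing.

25 days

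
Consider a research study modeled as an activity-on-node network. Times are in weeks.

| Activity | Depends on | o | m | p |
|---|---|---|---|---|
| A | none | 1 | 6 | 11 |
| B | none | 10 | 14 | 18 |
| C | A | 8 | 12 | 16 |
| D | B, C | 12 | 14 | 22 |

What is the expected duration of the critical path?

33 weeks

te_A = (1 + 4·6 + 11)/6 = 36/6 = 6
te_B = (10 + 4·14 + 18)/6 = 84/6 = 14
te_C = (8 + 4·12 + 16)/6 = 72/6 = 12
te_D = (12 + 4·14 + 22)/6 = 90/6 = 15

Forward pass:
ES_A = 0; EF_A = 6
ES_B = 0; EF_B = 14
ES_C = 6; EF_C = 6+12 = 18
ES_D = max(EF_B=14, EF_C=18) = 18; EF_D = 18+15 = 33
Expected project duration μ = 33 weeks. Critical path: A → C → D.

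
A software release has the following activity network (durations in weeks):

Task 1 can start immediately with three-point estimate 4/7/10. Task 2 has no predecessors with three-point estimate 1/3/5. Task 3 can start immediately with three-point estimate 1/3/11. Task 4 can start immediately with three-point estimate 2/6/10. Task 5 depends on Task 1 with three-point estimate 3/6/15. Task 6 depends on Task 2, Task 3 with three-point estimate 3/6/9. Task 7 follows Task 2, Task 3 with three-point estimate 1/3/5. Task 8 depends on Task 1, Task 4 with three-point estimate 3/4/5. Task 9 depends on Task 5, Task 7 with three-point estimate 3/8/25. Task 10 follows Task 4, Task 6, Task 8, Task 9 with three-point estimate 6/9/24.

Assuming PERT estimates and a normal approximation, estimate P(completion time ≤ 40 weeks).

te_Task 1 = (4 + 4·7 + 10)/6 = 42/6 = 7; σ²_Task 1 = ((10−4)/6)² = 1.000
te_Task 2 = (1 + 4·3 + 5)/6 = 18/6 = 3; σ²_Task 2 = ((5−1)/6)² = 0.444
te_Task 3 = (1 + 4·3 + 11)/6 = 24/6 = 4; σ²_Task 3 = ((11−1)/6)² = 2.778
te_Task 4 = (2 + 4·6 + 10)/6 = 36/6 = 6; σ²_Task 4 = ((10−2)/6)² = 1.778
te_Task 5 = (3 + 4·6 + 15)/6 = 42/6 = 7; σ²_Task 5 = ((15−3)/6)² = 4.000
te_Task 6 = (3 + 4·6 + 9)/6 = 36/6 = 6; σ²_Task 6 = ((9−3)/6)² = 1.000
te_Task 7 = (1 + 4·3 + 5)/6 = 18/6 = 3; σ²_Task 7 = ((5−1)/6)² = 0.444
te_Task 8 = (3 + 4·4 + 5)/6 = 24/6 = 4; σ²_Task 8 = ((5−3)/6)² = 0.111
te_Task 9 = (3 + 4·8 + 25)/6 = 60/6 = 10; σ²_Task 9 = ((25−3)/6)² = 13.444
te_Task 10 = (6 + 4·9 + 24)/6 = 66/6 = 11; σ²_Task 10 = ((24−6)/6)² = 9.000

Forward pass:
ES_Task 1 = 0; EF_Task 1 = 7
ES_Task 2 = 0; EF_Task 2 = 3
ES_Task 3 = 0; EF_Task 3 = 4
ES_Task 4 = 0; EF_Task 4 = 6
ES_Task 5 = 7; EF_Task 5 = 7+7 = 14
ES_Task 6 = max(EF_Task 2=3, EF_Task 3=4) = 4; EF_Task 6 = 4+6 = 10
ES_Task 7 = max(EF_Task 2=3, EF_Task 3=4) = 4; EF_Task 7 = 4+3 = 7
ES_Task 8 = max(EF_Task 1=7, EF_Task 4=6) = 7; EF_Task 8 = 7+4 = 11
ES_Task 9 = max(EF_Task 5=14, EF_Task 7=7) = 14; EF_Task 9 = 14+10 = 24
ES_Task 10 = max(EF_Task 4=6, EF_Task 6=10, EF_Task 8=11, EF_Task 9=24) = 24; EF_Task 10 = 24+11 = 35
Expected project duration μ = 35 weeks. Critical path: Task 1 → Task 5 → Task 9 → Task 10.

Variance along critical path = 1.000 + 4.000 + 13.444 + 9.000 = 27.444; σ = √27.444 = 5.239 weeks.
Z = (40 − 35) / 5.239 = 0.954
P(T ≤ 40) = Φ(0.954) ≈ 0.830

0.830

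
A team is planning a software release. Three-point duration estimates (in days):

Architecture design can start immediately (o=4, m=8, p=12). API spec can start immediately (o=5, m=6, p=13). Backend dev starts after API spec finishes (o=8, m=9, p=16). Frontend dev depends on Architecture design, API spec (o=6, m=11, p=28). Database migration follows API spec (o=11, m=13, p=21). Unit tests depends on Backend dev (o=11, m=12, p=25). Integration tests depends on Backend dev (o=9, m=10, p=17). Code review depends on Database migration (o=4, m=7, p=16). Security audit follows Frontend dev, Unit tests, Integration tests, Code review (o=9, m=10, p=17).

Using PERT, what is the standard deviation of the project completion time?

3.28 days

te_Architecture design = (4 + 4·8 + 12)/6 = 48/6 = 8; σ²_Architecture design = ((12−4)/6)² = 1.778
te_API spec = (5 + 4·6 + 13)/6 = 42/6 = 7; σ²_API spec = ((13−5)/6)² = 1.778
te_Backend dev = (8 + 4·9 + 16)/6 = 60/6 = 10; σ²_Backend dev = ((16−8)/6)² = 1.778
te_Frontend dev = (6 + 4·11 + 28)/6 = 78/6 = 13; σ²_Frontend dev = ((28−6)/6)² = 13.444
te_Database migration = (11 + 4·13 + 21)/6 = 84/6 = 14; σ²_Database migration = ((21−11)/6)² = 2.778
te_Unit tests = (11 + 4·12 + 25)/6 = 84/6 = 14; σ²_Unit tests = ((25−11)/6)² = 5.444
te_Integration tests = (9 + 4·10 + 17)/6 = 66/6 = 11; σ²_Integration tests = ((17−9)/6)² = 1.778
te_Code review = (4 + 4·7 + 16)/6 = 48/6 = 8; σ²_Code review = ((16−4)/6)² = 4.000
te_Security audit = (9 + 4·10 + 17)/6 = 66/6 = 11; σ²_Security audit = ((17−9)/6)² = 1.778

Forward pass:
ES_Architecture design = 0; EF_Architecture design = 8
ES_API spec = 0; EF_API spec = 7
ES_Backend dev = 7; EF_Backend dev = 7+10 = 17
ES_Frontend dev = max(EF_Architecture design=8, EF_API spec=7) = 8; EF_Frontend dev = 8+13 = 21
ES_Database migration = 7; EF_Database migration = 7+14 = 21
ES_Unit tests = 17; EF_Unit tests = 17+14 = 31
ES_Integration tests = 17; EF_Integration tests = 17+11 = 28
ES_Code review = 21; EF_Code review = 21+8 = 29
ES_Security audit = max(EF_Frontend dev=21, EF_Unit tests=31, EF_Integration tests=28, EF_Code review=29) = 31; EF_Security audit = 31+11 = 42
Expected project duration μ = 42 days. Critical path: API spec → Backend dev → Unit tests → Security audit.

Variance along critical path = 1.778 + 1.778 + 5.444 + 1.778 = 10.778
σ = √10.778 = 3.283 days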